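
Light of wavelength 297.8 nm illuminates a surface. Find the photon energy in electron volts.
4.1633 eV

Using E = hf = hc/λ:

E = hc/λ = (6.626×10⁻³⁴ J·s)(3×10⁸ m/s) / (297.8×10⁻⁹ m)
E = 4.1633 eV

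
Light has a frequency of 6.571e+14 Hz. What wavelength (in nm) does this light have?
456.24 nm

Using the wave equation: c = fλ

Solving for wavelength:
λ = c/f = (3×10⁸ m/s) / (6.571e+14 Hz)
λ = 456.24 nm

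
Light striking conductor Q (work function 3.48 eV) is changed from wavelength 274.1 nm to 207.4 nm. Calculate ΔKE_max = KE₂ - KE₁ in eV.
1.4547 eV

Using Einstein's equation: KE_max = hc/λ - φ

For λ₁ = 274.1 nm:
KE₁ = hc/λ₁ - φ = 4.5233 - 3.48 = 1.0433 eV

For λ₂ = 207.4 nm:
KE₂ = hc/λ₂ - φ = 5.9780 - 3.48 = 2.4980 eV

Change in KE:
ΔKE = KE₂ - KE₁ = 2.4980 - 1.0433 = 1.4547 eV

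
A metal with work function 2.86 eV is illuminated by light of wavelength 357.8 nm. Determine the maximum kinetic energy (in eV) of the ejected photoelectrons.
0.6052 eV

Using Einstein's photoelectric equation: KE_max = hf - φ = hc/λ - φ

First, calculate the photon energy:
E_photon = hc/λ = (6.626×10⁻³⁴ J·s)(3×10⁸ m/s) / (357.8×10⁻⁹ m)
E_photon = 3.4652 eV

Then, the maximum kinetic energy:
KE_max = E_photon - φ = 3.4652 eV - 2.86 eV = 0.6052 eV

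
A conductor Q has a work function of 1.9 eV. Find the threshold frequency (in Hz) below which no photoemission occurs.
4.5942e+14 Hz

The threshold frequency is when the photon energy equals the work function:
hf₀ = φ

Solving for f₀:
f₀ = φ/h = (1.9 eV × 1.602×10⁻¹⁹ J/eV) / (6.626×10⁻³⁴ J·s)
f₀ = 4.5942e+14 Hz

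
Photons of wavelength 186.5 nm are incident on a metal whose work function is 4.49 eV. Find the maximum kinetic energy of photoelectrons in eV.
2.1579 eV

Using Einstein's photoelectric equation: KE_max = hf - φ = hc/λ - φ

First, calculate the photon energy:
E_photon = hc/λ = (6.626×10⁻³⁴ J·s)(3×10⁸ m/s) / (186.5×10⁻⁹ m)
E_photon = 6.6479 eV

Then, the maximum kinetic energy:
KE_max = E_photon - φ = 6.6479 eV - 4.49 eV = 2.1579 eV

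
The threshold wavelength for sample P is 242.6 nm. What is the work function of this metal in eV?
5.11 eV

At the threshold wavelength, photon energy equals work function:
φ = hc/λ₀

Calculating:
φ = (6.626×10⁻³⁴ J·s)(3×10⁸ m/s) / (242.6×10⁻⁹ m)
φ = 5.11 eV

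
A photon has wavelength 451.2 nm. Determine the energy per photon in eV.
2.7479 eV

Using E = hf = hc/λ:

E = hc/λ = (6.626×10⁻³⁴ J·s)(3×10⁸ m/s) / (451.2×10⁻⁹ m)
E = 2.7479 eV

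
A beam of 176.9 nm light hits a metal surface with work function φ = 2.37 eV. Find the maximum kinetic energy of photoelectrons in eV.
4.6387 eV

Using Einstein's photoelectric equation: KE_max = hf - φ = hc/λ - φ

First, calculate the photon energy:
E_photon = hc/λ = (6.626×10⁻³⁴ J·s)(3×10⁸ m/s) / (176.9×10⁻⁹ m)
E_photon = 7.0087 eV

Then, the maximum kinetic energy:
KE_max = E_photon - φ = 7.0087 eV - 2.37 eV = 4.6387 eV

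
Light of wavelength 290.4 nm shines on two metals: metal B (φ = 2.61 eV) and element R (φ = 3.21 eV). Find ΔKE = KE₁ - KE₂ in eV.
0.6000 eV

Using KE_max = hc/λ - φ for each metal:

Photon energy: E = hc/λ = 4.2694 eV

For metal B (φ₁ = 2.61 eV):
KE₁ = E - φ₁ = 4.2694 - 2.61 = 1.6594 eV

For element R (φ₂ = 3.21 eV):
KE₂ = E - φ₂ = 4.2694 - 3.21 = 1.0594 eV

Difference:
ΔKE = KE₁ - KE₂ = 1.6594 - 1.0594 = 0.6000 eV

Note: The difference equals the difference in work functions: 3.21 - 2.61 = 0.60 eV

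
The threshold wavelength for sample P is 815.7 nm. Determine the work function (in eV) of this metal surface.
1.52 eV

At the threshold wavelength, photon energy equals work function:
φ = hc/λ₀

Calculating:
φ = (6.626×10⁻³⁴ J·s)(3×10⁸ m/s) / (815.7×10⁻⁹ m)
φ = 1.52 eV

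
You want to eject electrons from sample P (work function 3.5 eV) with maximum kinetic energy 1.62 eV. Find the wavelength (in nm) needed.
242.16 nm

From Einstein's equation: KE_max = hc/λ - φ

Rearranging for λ:
hc/λ = KE_max + φ
λ = hc/(KE_max + φ)

Required photon energy:
E_photon = KE_max + φ = 1.62 + 3.5 = 5.12 eV

Required wavelength:
λ = hc/E_photon = (6.626×10⁻³⁴)(3×10⁸) / (5.12 × 1.602×10⁻¹⁹)
λ = 242.16 nm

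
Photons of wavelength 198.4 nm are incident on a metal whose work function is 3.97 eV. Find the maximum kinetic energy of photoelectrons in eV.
2.2792 eV

Using Einstein's photoelectric equation: KE_max = hf - φ = hc/λ - φ

First, calculate the photon energy:
E_photon = hc/λ = (6.626×10⁻³⁴ J·s)(3×10⁸ m/s) / (198.4×10⁻⁹ m)
E_photon = 6.2492 eV

Then, the maximum kinetic energy:
KE_max = E_photon - φ = 6.2492 eV - 3.97 eV = 2.2792 eV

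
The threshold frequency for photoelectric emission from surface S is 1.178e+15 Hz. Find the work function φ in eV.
4.87 eV

At the threshold frequency, photon energy equals work function:
φ = hf₀

Calculating:
φ = (6.626×10⁻³⁴ J·s)(1.178e+15 Hz)
φ = 4.87 eV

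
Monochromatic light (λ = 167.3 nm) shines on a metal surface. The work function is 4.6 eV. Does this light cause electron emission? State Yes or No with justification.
Yes

For photoemission, the photon energy must exceed the work function.

Photon energy: E = hc/λ = 7.4109 eV
Work function: φ = 4.6 eV

Since E_photon (7.4109 eV) > φ (4.6 eV), photoemission WILL occur.
The threshold wavelength is λ₀ = hc/φ = 269.5 nm.
Since 167.3 nm < 269.5 nm, the light has sufficient energy.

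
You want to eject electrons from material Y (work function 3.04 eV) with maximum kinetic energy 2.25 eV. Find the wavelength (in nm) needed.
234.37 nm

From Einstein's equation: KE_max = hc/λ - φ

Rearranging for λ:
hc/λ = KE_max + φ
λ = hc/(KE_max + φ)

Required photon energy:
E_photon = KE_max + φ = 2.25 + 3.04 = 5.29 eV

Required wavelength:
λ = hc/E_photon = (6.626×10⁻³⁴)(3×10⁸) / (5.29 × 1.602×10⁻¹⁹)
λ = 234.37 nm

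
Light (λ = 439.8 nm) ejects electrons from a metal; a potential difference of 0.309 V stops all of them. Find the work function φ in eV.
2.51 eV

The stopping potential gives the maximum kinetic energy: KE_max = eV_s = 0.309 eV

From Einstein's photoelectric equation: KE_max = hc/λ - φ
Rearranging: φ = hc/λ - KE_max

Calculate photon energy:
E_photon = hc/λ = (6.626×10⁻³⁴ J·s)(3×10⁸ m/s) / (439.8×10⁻⁹ m) = 2.8191 eV

Therefore:
φ = 2.8191 - 0.309 = 2.51 eV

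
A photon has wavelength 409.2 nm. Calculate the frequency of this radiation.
7.3263e+14 Hz

Using the wave equation: c = fλ

Solving for frequency:
f = c/λ = (3×10⁸ m/s) / (409.2×10⁻⁹ m)
f = 7.3263e+14 Hz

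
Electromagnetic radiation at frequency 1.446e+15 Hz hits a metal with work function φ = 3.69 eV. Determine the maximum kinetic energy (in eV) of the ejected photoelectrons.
2.2902 eV

Using Einstein's photoelectric equation: KE_max = hf - φ

First, calculate the photon energy:
E_photon = hf = (6.626×10⁻³⁴ J·s)(1.446e+15 Hz)
E_photon = 5.9802 eV

Then, the maximum kinetic energy:
KE_max = E_photon - φ = 5.9802 eV - 3.69 eV = 2.2902 eV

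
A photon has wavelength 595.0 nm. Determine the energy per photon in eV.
2.0838 eV

Using E = hf = hc/λ:

E = hc/λ = (6.626×10⁻³⁴ J·s)(3×10⁸ m/s) / (595.0×10⁻⁹ m)
E = 2.0838 eV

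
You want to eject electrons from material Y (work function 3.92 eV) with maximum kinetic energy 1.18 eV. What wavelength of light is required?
243.11 nm

From Einstein's equation: KE_max = hc/λ - φ

Rearranging for λ:
hc/λ = KE_max + φ
λ = hc/(KE_max + φ)

Required photon energy:
E_photon = KE_max + φ = 1.18 + 3.92 = 5.10 eV

Required wavelength:
λ = hc/E_photon = (6.626×10⁻³⁴)(3×10⁸) / (5.10 × 1.602×10⁻¹⁹)
λ = 243.11 nm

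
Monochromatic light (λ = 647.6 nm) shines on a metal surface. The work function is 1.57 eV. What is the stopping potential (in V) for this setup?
0.3445 V

The stopping potential V_s satisfies: eV_s = KE_max

First, find KE_max using Einstein's equation:
E_photon = hc/λ = 1.9145 eV
KE_max = E_photon - φ = 1.9145 - 1.57 = 0.3445 eV

Since eV_s = KE_max:
V_s = KE_max/e = 0.3445 V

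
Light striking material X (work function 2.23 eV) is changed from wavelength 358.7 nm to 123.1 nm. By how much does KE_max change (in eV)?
6.6153 eV

Using Einstein's equation: KE_max = hc/λ - φ

For λ₁ = 358.7 nm:
KE₁ = hc/λ₁ - φ = 3.4565 - 2.23 = 1.2265 eV

For λ₂ = 123.1 nm:
KE₂ = hc/λ₂ - φ = 10.0718 - 2.23 = 7.8418 eV

Change in KE:
ΔKE = KE₂ - KE₁ = 7.8418 - 1.2265 = 6.6153 eV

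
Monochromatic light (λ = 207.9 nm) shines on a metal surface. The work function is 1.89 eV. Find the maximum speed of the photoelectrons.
1.1971e+06 m/s

First, find the maximum kinetic energy:
E_photon = hc/λ = 5.9636 eV
KE_max = E_photon - φ = 5.9636 - 1.89 = 4.0736 eV

Convert to Joules: KE_max = 4.0736 × 1.602×10⁻¹⁹ J = 6.5267e-19 J

Then use KE = ½mv² to find velocity:
v = √(2·KE/m) = √(2 × 6.5267e-19 J / 9.109e-31 kg)
v = 1.1971e+06 m/s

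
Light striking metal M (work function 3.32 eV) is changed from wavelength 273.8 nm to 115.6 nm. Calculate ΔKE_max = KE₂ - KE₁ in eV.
6.1970 eV

Using Einstein's equation: KE_max = hc/λ - φ

For λ₁ = 273.8 nm:
KE₁ = hc/λ₁ - φ = 4.5283 - 3.32 = 1.2083 eV

For λ₂ = 115.6 nm:
KE₂ = hc/λ₂ - φ = 10.7253 - 3.32 = 7.4053 eV

Change in KE:
ΔKE = KE₂ - KE₁ = 7.4053 - 1.2083 = 6.1970 eV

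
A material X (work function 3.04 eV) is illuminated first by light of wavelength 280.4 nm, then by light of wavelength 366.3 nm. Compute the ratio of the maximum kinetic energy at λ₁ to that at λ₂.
4.0075

Using Einstein's equation: KE_max = hc/λ - φ

For λ₁ = 280.4 nm:
E₁ = hc/λ₁ = 4.4217 eV
KE₁ = E₁ - φ = 4.4217 - 3.04 = 1.3817 eV

For λ₂ = 366.3 nm:
E₂ = hc/λ₂ = 3.3848 eV
KE₂ = E₂ - φ = 3.3848 - 3.04 = 0.3448 eV

Ratio: KE₁/KE₂ = 1.3817/0.3448 = 4.0075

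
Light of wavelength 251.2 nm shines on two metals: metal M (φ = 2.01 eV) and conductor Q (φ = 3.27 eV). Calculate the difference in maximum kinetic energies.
1.2600 eV

Using KE_max = hc/λ - φ for each metal:

Photon energy: E = hc/λ = 4.9357 eV

For metal M (φ₁ = 2.01 eV):
KE₁ = E - φ₁ = 4.9357 - 2.01 = 2.9257 eV

For conductor Q (φ₂ = 3.27 eV):
KE₂ = E - φ₂ = 4.9357 - 3.27 = 1.6657 eV

Difference:
ΔKE = KE₁ - KE₂ = 2.9257 - 1.6657 = 1.2600 eV

Note: The difference equals the difference in work functions: 3.27 - 2.01 = 1.26 eV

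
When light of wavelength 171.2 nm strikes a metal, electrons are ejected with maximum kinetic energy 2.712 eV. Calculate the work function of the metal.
4.53 eV

From Einstein's photoelectric equation: KE_max = hf - φ = hc/λ - φ

Rearranging for φ:
φ = hc/λ - KE_max

Calculate photon energy:
E_photon = hc/λ = 7.2421 eV

Therefore:
φ = 7.2421 - 2.712 = 4.53 eV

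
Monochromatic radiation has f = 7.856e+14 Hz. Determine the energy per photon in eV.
3.2490 eV

Using E = hf:

E = hf = (6.626×10⁻³⁴ J·s)(7.856e+14 Hz)
E = 3.2490 eV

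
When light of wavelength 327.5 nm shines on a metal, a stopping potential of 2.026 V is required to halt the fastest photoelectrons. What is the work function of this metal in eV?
1.76 eV

The stopping potential gives the maximum kinetic energy: KE_max = eV_s = 2.026 eV

From Einstein's photoelectric equation: KE_max = hc/λ - φ
Rearranging: φ = hc/λ - KE_max

Calculate photon energy:
E_photon = hc/λ = (6.626×10⁻³⁴ J·s)(3×10⁸ m/s) / (327.5×10⁻⁹ m) = 3.7858 eV

Therefore:
φ = 3.7858 - 2.026 = 1.76 eV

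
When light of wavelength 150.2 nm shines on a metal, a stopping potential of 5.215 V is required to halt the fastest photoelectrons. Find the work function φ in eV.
3.04 eV

The stopping potential gives the maximum kinetic energy: KE_max = eV_s = 5.215 eV

From Einstein's photoelectric equation: KE_max = hc/λ - φ
Rearranging: φ = hc/λ - KE_max

Calculate photon energy:
E_photon = hc/λ = (6.626×10⁻³⁴ J·s)(3×10⁸ m/s) / (150.2×10⁻⁹ m) = 8.2546 eV

Therefore:
φ = 8.2546 - 5.215 = 3.04 eV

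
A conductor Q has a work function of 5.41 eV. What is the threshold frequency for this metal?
1.3081e+15 Hz

The threshold frequency is when the photon energy equals the work function:
hf₀ = φ

Solving for f₀:
f₀ = φ/h = (5.41 eV × 1.602×10⁻¹⁹ J/eV) / (6.626×10⁻³⁴ J·s)
f₀ = 1.3081e+15 Hz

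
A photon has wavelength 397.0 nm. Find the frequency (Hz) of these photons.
7.5514e+14 Hz

Using the wave equation: c = fλ

Solving for frequency:
f = c/λ = (3×10⁸ m/s) / (397.0×10⁻⁹ m)
f = 7.5514e+14 Hz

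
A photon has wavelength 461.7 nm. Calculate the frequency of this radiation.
6.4932e+14 Hz

Using the wave equation: c = fλ

Solving for frequency:
f = c/λ = (3×10⁸ m/s) / (461.7×10⁻⁹ m)
f = 6.4932e+14 Hz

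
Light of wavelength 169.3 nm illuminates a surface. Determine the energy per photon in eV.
7.3233 eV

Using E = hf = hc/λ:

E = hc/λ = (6.626×10⁻³⁴ J·s)(3×10⁸ m/s) / (169.3×10⁻⁹ m)
E = 7.3233 eV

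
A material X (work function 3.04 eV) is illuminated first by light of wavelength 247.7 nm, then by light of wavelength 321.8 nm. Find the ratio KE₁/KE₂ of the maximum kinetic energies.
2.4180

Using Einstein's equation: KE_max = hc/λ - φ

For λ₁ = 247.7 nm:
E₁ = hc/λ₁ = 5.0054 eV
KE₁ = E₁ - φ = 5.0054 - 3.04 = 1.9654 eV

For λ₂ = 321.8 nm:
E₂ = hc/λ₂ = 3.8528 eV
KE₂ = E₂ - φ = 3.8528 - 3.04 = 0.8128 eV

Ratio: KE₁/KE₂ = 1.9654/0.8128 = 2.4180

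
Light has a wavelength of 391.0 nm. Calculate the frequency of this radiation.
7.6673e+14 Hz

Using the wave equation: c = fλ

Solving for frequency:
f = c/λ = (3×10⁸ m/s) / (391.0×10⁻⁹ m)
f = 7.6673e+14 Hz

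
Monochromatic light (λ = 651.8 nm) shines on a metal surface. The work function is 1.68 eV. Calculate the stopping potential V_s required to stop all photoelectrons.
0.2222 V

The stopping potential V_s satisfies: eV_s = KE_max

First, find KE_max using Einstein's equation:
E_photon = hc/λ = 1.9022 eV
KE_max = E_photon - φ = 1.9022 - 1.68 = 0.2222 eV

Since eV_s = KE_max:
V_s = KE_max/e = 0.2222 V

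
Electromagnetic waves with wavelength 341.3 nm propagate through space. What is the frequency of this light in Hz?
8.7838e+14 Hz

Using the wave equation: c = fλ

Solving for frequency:
f = c/λ = (3×10⁸ m/s) / (341.3×10⁻⁹ m)
f = 8.7838e+14 Hz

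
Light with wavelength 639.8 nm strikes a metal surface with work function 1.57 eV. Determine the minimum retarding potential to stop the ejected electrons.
0.3679 V

The stopping potential V_s satisfies: eV_s = KE_max

First, find KE_max using Einstein's equation:
E_photon = hc/λ = 1.9379 eV
KE_max = E_photon - φ = 1.9379 - 1.57 = 0.3679 eV

Since eV_s = KE_max:
V_s = KE_max/e = 0.3679 V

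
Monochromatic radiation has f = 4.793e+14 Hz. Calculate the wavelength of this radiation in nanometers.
625.48 nm

Using the wave equation: c = fλ

Solving for wavelength:
λ = c/f = (3×10⁸ m/s) / (4.793e+14 Hz)
λ = 625.48 nm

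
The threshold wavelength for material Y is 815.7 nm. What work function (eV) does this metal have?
1.52 eV

At the threshold wavelength, photon energy equals work function:
φ = hc/λ₀

Calculating:
φ = (6.626×10⁻³⁴ J·s)(3×10⁸ m/s) / (815.7×10⁻⁹ m)
φ = 1.52 eV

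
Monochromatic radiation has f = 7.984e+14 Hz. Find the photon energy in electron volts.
3.3019 eV

Using E = hf:

E = hf = (6.626×10⁻³⁴ J·s)(7.984e+14 Hz)
E = 3.3019 eV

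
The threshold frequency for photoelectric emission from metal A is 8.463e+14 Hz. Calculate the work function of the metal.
3.50 eV

At the threshold frequency, photon energy equals work function:
φ = hf₀

Calculating:
φ = (6.626×10⁻³⁴ J·s)(8.463e+14 Hz)
φ = 3.50 eV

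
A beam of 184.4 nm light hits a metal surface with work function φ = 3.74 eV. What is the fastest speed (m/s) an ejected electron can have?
1.0245e+06 m/s

First, find the maximum kinetic energy:
E_photon = hc/λ = 6.7237 eV
KE_max = E_photon - φ = 6.7237 - 3.74 = 2.9837 eV

Convert to Joules: KE_max = 2.9837 × 1.602×10⁻¹⁹ J = 4.7803e-19 J

Then use KE = ½mv² to find velocity:
v = √(2·KE/m) = √(2 × 4.7803e-19 J / 9.109e-31 kg)
v = 1.0245e+06 m/s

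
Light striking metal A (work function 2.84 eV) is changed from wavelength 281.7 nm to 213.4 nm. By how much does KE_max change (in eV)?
1.4087 eV

Using Einstein's equation: KE_max = hc/λ - φ

For λ₁ = 281.7 nm:
KE₁ = hc/λ₁ - φ = 4.4013 - 2.84 = 1.5613 eV

For λ₂ = 213.4 nm:
KE₂ = hc/λ₂ - φ = 5.8099 - 2.84 = 2.9699 eV

Change in KE:
ΔKE = KE₂ - KE₁ = 2.9699 - 1.5613 = 1.4087 eV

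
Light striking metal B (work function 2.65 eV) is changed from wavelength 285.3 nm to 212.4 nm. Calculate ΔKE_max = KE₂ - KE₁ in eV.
1.4915 eV

Using Einstein's equation: KE_max = hc/λ - φ

For λ₁ = 285.3 nm:
KE₁ = hc/λ₁ - φ = 4.3457 - 2.65 = 1.6957 eV

For λ₂ = 212.4 nm:
KE₂ = hc/λ₂ - φ = 5.8373 - 2.65 = 3.1873 eV

Change in KE:
ΔKE = KE₂ - KE₁ = 3.1873 - 1.6957 = 1.4915 eV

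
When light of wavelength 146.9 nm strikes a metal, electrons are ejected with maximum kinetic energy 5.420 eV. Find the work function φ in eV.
3.02 eV

From Einstein's photoelectric equation: KE_max = hf - φ = hc/λ - φ

Rearranging for φ:
φ = hc/λ - KE_max

Calculate photon energy:
E_photon = hc/λ = 8.4400 eV

Therefore:
φ = 8.4400 - 5.420 = 3.02 eV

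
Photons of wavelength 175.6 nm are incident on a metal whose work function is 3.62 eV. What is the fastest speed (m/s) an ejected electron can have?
1.1001e+06 m/s

First, find the maximum kinetic energy:
E_photon = hc/λ = 7.0606 eV
KE_max = E_photon - φ = 7.0606 - 3.62 = 3.4406 eV

Convert to Joules: KE_max = 3.4406 × 1.602×10⁻¹⁹ J = 5.5125e-19 J

Then use KE = ½mv² to find velocity:
v = √(2·KE/m) = √(2 × 5.5125e-19 J / 9.109e-31 kg)
v = 1.1001e+06 m/s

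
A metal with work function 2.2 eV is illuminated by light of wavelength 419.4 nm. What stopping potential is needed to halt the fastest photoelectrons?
0.7562 V

The stopping potential V_s satisfies: eV_s = KE_max

First, find KE_max using Einstein's equation:
E_photon = hc/λ = 2.9562 eV
KE_max = E_photon - φ = 2.9562 - 2.2 = 0.7562 eV

Since eV_s = KE_max:
V_s = KE_max/e = 0.7562 V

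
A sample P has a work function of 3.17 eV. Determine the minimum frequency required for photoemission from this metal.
7.6650e+14 Hz

The threshold frequency is when the photon energy equals the work function:
hf₀ = φ

Solving for f₀:
f₀ = φ/h = (3.17 eV × 1.602×10⁻¹⁹ J/eV) / (6.626×10⁻³⁴ J·s)
f₀ = 7.6650e+14 Hz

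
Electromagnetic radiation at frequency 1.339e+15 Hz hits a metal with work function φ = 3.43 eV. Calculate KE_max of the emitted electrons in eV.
2.1077 eV

Using Einstein's photoelectric equation: KE_max = hf - φ

First, calculate the photon energy:
E_photon = hf = (6.626×10⁻³⁴ J·s)(1.339e+15 Hz)
E_photon = 5.5377 eV

Then, the maximum kinetic energy:
KE_max = E_photon - φ = 5.5377 eV - 3.43 eV = 2.1077 eV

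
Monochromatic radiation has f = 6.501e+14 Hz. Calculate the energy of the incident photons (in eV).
2.6886 eV

Using E = hf:

E = hf = (6.626×10⁻³⁴ J·s)(6.501e+14 Hz)
E = 2.6886 eV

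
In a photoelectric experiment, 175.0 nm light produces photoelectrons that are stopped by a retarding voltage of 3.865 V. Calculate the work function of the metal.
3.22 eV

The stopping potential gives the maximum kinetic energy: KE_max = eV_s = 3.865 eV

From Einstein's photoelectric equation: KE_max = hc/λ - φ
Rearranging: φ = hc/λ - KE_max

Calculate photon energy:
E_photon = hc/λ = (6.626×10⁻³⁴ J·s)(3×10⁸ m/s) / (175.0×10⁻⁹ m) = 7.0848 eV

Therefore:
φ = 7.0848 - 3.865 = 3.22 eV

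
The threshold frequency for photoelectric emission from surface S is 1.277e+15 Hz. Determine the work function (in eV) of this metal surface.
5.28 eV

At the threshold frequency, photon energy equals work function:
φ = hf₀

Calculating:
φ = (6.626×10⁻³⁴ J·s)(1.277e+15 Hz)
φ = 5.28 eV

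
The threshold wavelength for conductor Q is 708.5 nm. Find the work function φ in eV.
1.75 eV

At the threshold wavelength, photon energy equals work function:
φ = hc/λ₀

Calculating:
φ = (6.626×10⁻³⁴ J·s)(3×10⁸ m/s) / (708.5×10⁻⁹ m)
φ = 1.75 eV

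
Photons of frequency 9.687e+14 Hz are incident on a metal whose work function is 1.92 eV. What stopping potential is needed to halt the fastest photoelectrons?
2.0862 V

The stopping potential V_s satisfies: eV_s = KE_max

First, find KE_max using Einstein's equation:
E_photon = hf = (6.626×10⁻³⁴ J·s)(9.687e+14 Hz) = 4.0062 eV
KE_max = E_photon - φ = 4.0062 - 1.92 = 2.0862 eV

Since eV_s = KE_max:
V_s = KE_max/e = 2.0862 V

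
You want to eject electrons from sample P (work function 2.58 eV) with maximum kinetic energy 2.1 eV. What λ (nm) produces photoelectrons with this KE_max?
264.92 nm

From Einstein's equation: KE_max = hc/λ - φ

Rearranging for λ:
hc/λ = KE_max + φ
λ = hc/(KE_max + φ)

Required photon energy:
E_photon = KE_max + φ = 2.1 + 2.58 = 4.68 eV

Required wavelength:
λ = hc/E_photon = (6.626×10⁻³⁴)(3×10⁸) / (4.68 × 1.602×10⁻¹⁹)
λ = 264.92 nm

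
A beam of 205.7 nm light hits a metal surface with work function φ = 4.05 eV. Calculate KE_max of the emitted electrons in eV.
1.9774 eV

Using Einstein's photoelectric equation: KE_max = hf - φ = hc/λ - φ

First, calculate the photon energy:
E_photon = hc/λ = (6.626×10⁻³⁴ J·s)(3×10⁸ m/s) / (205.7×10⁻⁹ m)
E_photon = 6.0274 eV

Then, the maximum kinetic energy:
KE_max = E_photon - φ = 6.0274 eV - 4.05 eV = 1.9774 eV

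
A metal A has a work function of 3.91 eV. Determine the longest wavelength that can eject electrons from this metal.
317.10 nm

The threshold wavelength is when the photon energy equals the work function:
hc/λ₀ = φ

Solving for λ₀:
λ₀ = hc/φ = (6.626×10⁻³⁴ J·s)(3×10⁸ m/s) / (3.91 eV × 1.602×10⁻¹⁹ J/eV)
λ₀ = 317.10 nm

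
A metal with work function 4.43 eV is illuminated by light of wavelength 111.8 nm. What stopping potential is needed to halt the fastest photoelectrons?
6.6598 V

The stopping potential V_s satisfies: eV_s = KE_max

First, find KE_max using Einstein's equation:
E_photon = hc/λ = 11.0898 eV
KE_max = E_photon - φ = 11.0898 - 4.43 = 6.6598 eV

Since eV_s = KE_max:
V_s = KE_max/e = 6.6598 V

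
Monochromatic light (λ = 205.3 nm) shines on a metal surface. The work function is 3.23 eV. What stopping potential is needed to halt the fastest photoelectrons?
2.8092 V

The stopping potential V_s satisfies: eV_s = KE_max

First, find KE_max using Einstein's equation:
E_photon = hc/λ = 6.0392 eV
KE_max = E_photon - φ = 6.0392 - 3.23 = 2.8092 eV

Since eV_s = KE_max:
V_s = KE_max/e = 2.8092 V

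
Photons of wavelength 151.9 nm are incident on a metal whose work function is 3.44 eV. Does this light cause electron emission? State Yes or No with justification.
Yes

For photoemission, the photon energy must exceed the work function.

Photon energy: E = hc/λ = 8.1622 eV
Work function: φ = 3.44 eV

Since E_photon (8.1622 eV) > φ (3.44 eV), photoemission WILL occur.
The threshold wavelength is λ₀ = hc/φ = 360.4 nm.
Since 151.9 nm < 360.4 nm, the light has sufficient energy.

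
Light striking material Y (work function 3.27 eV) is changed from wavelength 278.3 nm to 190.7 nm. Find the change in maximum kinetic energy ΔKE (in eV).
2.0465 eV

Using Einstein's equation: KE_max = hc/λ - φ

For λ₁ = 278.3 nm:
KE₁ = hc/λ₁ - φ = 4.4551 - 3.27 = 1.1851 eV

For λ₂ = 190.7 nm:
KE₂ = hc/λ₂ - φ = 6.5015 - 3.27 = 3.2315 eV

Change in KE:
ΔKE = KE₂ - KE₁ = 3.2315 - 1.1851 = 2.0465 eV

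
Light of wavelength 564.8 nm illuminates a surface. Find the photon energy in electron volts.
2.1952 eV

Using E = hf = hc/λ:

E = hc/λ = (6.626×10⁻³⁴ J·s)(3×10⁸ m/s) / (564.8×10⁻⁹ m)
E = 2.1952 eV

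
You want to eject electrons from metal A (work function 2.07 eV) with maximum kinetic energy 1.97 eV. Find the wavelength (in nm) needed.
306.89 nm

From Einstein's equation: KE_max = hc/λ - φ

Rearranging for λ:
hc/λ = KE_max + φ
λ = hc/(KE_max + φ)

Required photon energy:
E_photon = KE_max + φ = 1.97 + 2.07 = 4.04 eV

Required wavelength:
λ = hc/E_photon = (6.626×10⁻³⁴)(3×10⁸) / (4.04 × 1.602×10⁻¹⁹)
λ = 306.89 nm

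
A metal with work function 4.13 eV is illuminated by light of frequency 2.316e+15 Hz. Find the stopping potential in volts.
5.4482 V

The stopping potential V_s satisfies: eV_s = KE_max

First, find KE_max using Einstein's equation:
E_photon = hf = (6.626×10⁻³⁴ J·s)(2.316e+15 Hz) = 9.5782 eV
KE_max = E_photon - φ = 9.5782 - 4.13 = 5.4482 eV

Since eV_s = KE_max:
V_s = KE_max/e = 5.4482 V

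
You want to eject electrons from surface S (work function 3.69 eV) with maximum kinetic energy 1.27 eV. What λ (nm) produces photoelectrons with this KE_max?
249.97 nm

From Einstein's equation: KE_max = hc/λ - φ

Rearranging for λ:
hc/λ = KE_max + φ
λ = hc/(KE_max + φ)

Required photon energy:
E_photon = KE_max + φ = 1.27 + 3.69 = 4.96 eV

Required wavelength:
λ = hc/E_photon = (6.626×10⁻³⁴)(3×10⁸) / (4.96 × 1.602×10⁻¹⁹)
λ = 249.97 nm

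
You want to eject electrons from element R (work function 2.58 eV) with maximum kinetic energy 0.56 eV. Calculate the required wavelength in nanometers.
394.85 nm

From Einstein's equation: KE_max = hc/λ - φ

Rearranging for λ:
hc/λ = KE_max + φ
λ = hc/(KE_max + φ)

Required photon energy:
E_photon = KE_max + φ = 0.56 + 2.58 = 3.14 eV

Required wavelength:
λ = hc/E_photon = (6.626×10⁻³⁴)(3×10⁸) / (3.14 × 1.602×10⁻¹⁹)
λ = 394.85 nm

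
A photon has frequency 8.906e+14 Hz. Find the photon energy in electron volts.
3.6832 eV

Using E = hf:

E = hf = (6.626×10⁻³⁴ J·s)(8.906e+14 Hz)
E = 3.6832 eV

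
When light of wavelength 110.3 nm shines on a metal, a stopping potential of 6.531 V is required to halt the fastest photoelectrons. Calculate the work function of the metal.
4.71 eV

The stopping potential gives the maximum kinetic energy: KE_max = eV_s = 6.531 eV

From Einstein's photoelectric equation: KE_max = hc/λ - φ
Rearranging: φ = hc/λ - KE_max

Calculate photon energy:
E_photon = hc/λ = (6.626×10⁻³⁴ J·s)(3×10⁸ m/s) / (110.3×10⁻⁹ m) = 11.2406 eV

Therefore:
φ = 11.2406 - 6.531 = 4.71 eV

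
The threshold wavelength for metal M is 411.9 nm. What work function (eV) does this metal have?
3.01 eV

At the threshold wavelength, photon energy equals work function:
φ = hc/λ₀

Calculating:
φ = (6.626×10⁻³⁴ J·s)(3×10⁸ m/s) / (411.9×10⁻⁹ m)
φ = 3.01 eV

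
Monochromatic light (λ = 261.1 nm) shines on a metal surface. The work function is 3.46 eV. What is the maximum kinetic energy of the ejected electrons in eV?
1.2885 eV

Using Einstein's photoelectric equation: KE_max = hf - φ = hc/λ - φ

First, calculate the photon energy:
E_photon = hc/λ = (6.626×10⁻³⁴ J·s)(3×10⁸ m/s) / (261.1×10⁻⁹ m)
E_photon = 4.7485 eV

Then, the maximum kinetic energy:
KE_max = E_photon - φ = 4.7485 eV - 3.46 eV = 1.2885 eV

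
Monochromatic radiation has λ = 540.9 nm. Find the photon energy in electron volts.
2.2922 eV

Using E = hf = hc/λ:

E = hc/λ = (6.626×10⁻³⁴ J·s)(3×10⁸ m/s) / (540.9×10⁻⁹ m)
E = 2.2922 eV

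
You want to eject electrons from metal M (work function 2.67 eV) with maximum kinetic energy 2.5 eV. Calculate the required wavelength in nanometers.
239.81 nm

From Einstein's equation: KE_max = hc/λ - φ

Rearranging for λ:
hc/λ = KE_max + φ
λ = hc/(KE_max + φ)

Required photon energy:
E_photon = KE_max + φ = 2.5 + 2.67 = 5.17 eV

Required wavelength:
λ = hc/E_photon = (6.626×10⁻³⁴)(3×10⁸) / (5.17 × 1.602×10⁻¹⁹)
λ = 239.81 nm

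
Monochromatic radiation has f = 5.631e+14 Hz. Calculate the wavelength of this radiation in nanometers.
532.40 nm

Using the wave equation: c = fλ

Solving for wavelength:
λ = c/f = (3×10⁸ m/s) / (5.631e+14 Hz)
λ = 532.40 nm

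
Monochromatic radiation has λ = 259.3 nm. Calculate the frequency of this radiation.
1.1562e+15 Hz

Using the wave equation: c = fλ

Solving for frequency:
f = c/λ = (3×10⁸ m/s) / (259.3×10⁻⁹ m)
f = 1.1562e+15 Hz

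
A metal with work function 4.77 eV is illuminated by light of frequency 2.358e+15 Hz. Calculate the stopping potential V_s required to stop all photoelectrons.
4.9819 V

The stopping potential V_s satisfies: eV_s = KE_max

First, find KE_max using Einstein's equation:
E_photon = hf = (6.626×10⁻³⁴ J·s)(2.358e+15 Hz) = 9.7519 eV
KE_max = E_photon - φ = 9.7519 - 4.77 = 4.9819 eV

Since eV_s = KE_max:
V_s = KE_max/e = 4.9819 V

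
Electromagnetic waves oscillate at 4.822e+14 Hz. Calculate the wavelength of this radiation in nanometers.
621.72 nm

Using the wave equation: c = fλ

Solving for wavelength:
λ = c/f = (3×10⁸ m/s) / (4.822e+14 Hz)
λ = 621.72 nm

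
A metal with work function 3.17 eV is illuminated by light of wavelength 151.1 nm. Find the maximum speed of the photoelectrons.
1.3309e+06 m/s

First, find the maximum kinetic energy:
E_photon = hc/λ = 8.2054 eV
KE_max = E_photon - φ = 8.2054 - 3.17 = 5.0354 eV

Convert to Joules: KE_max = 5.0354 × 1.602×10⁻¹⁹ J = 8.0677e-19 J

Then use KE = ½mv² to find velocity:
v = √(2·KE/m) = √(2 × 8.0677e-19 J / 9.109e-31 kg)
v = 1.3309e+06 m/s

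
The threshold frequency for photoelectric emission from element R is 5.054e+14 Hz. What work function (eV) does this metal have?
2.09 eV

At the threshold frequency, photon energy equals work function:
φ = hf₀

Calculating:
φ = (6.626×10⁻³⁴ J·s)(5.054e+14 Hz)
φ = 2.09 eV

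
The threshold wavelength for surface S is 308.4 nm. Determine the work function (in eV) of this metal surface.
4.02 eV

At the threshold wavelength, photon energy equals work function:
φ = hc/λ₀

Calculating:
φ = (6.626×10⁻³⁴ J·s)(3×10⁸ m/s) / (308.4×10⁻⁹ m)
φ = 4.02 eV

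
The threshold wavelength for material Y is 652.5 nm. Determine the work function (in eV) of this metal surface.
1.90 eV

At the threshold wavelength, photon energy equals work function:
φ = hc/λ₀

Calculating:
φ = (6.626×10⁻³⁴ J·s)(3×10⁸ m/s) / (652.5×10⁻⁹ m)
φ = 1.90 eV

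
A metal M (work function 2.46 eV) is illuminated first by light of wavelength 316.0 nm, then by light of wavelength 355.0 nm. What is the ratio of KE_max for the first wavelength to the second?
1.4175

Using Einstein's equation: KE_max = hc/λ - φ

For λ₁ = 316.0 nm:
E₁ = hc/λ₁ = 3.9236 eV
KE₁ = E₁ - φ = 3.9236 - 2.46 = 1.4636 eV

For λ₂ = 355.0 nm:
E₂ = hc/λ₂ = 3.4925 eV
KE₂ = E₂ - φ = 3.4925 - 2.46 = 1.0325 eV

Ratio: KE₁/KE₂ = 1.4636/1.0325 = 1.4175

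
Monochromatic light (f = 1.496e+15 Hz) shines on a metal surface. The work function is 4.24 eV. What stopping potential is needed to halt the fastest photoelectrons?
1.9470 V

The stopping potential V_s satisfies: eV_s = KE_max

First, find KE_max using Einstein's equation:
E_photon = hf = (6.626×10⁻³⁴ J·s)(1.496e+15 Hz) = 6.1870 eV
KE_max = E_photon - φ = 6.1870 - 4.24 = 1.9470 eV

Since eV_s = KE_max:
V_s = KE_max/e = 1.9470 V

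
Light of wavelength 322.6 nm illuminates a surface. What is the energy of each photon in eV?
3.8433 eV

Using E = hf = hc/λ:

E = hc/λ = (6.626×10⁻³⁴ J·s)(3×10⁸ m/s) / (322.6×10⁻⁹ m)
E = 3.8433 eV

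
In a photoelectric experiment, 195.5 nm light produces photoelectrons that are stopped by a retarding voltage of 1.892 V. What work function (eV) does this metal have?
4.45 eV

The stopping potential gives the maximum kinetic energy: KE_max = eV_s = 1.892 eV

From Einstein's photoelectric equation: KE_max = hc/λ - φ
Rearranging: φ = hc/λ - KE_max

Calculate photon energy:
E_photon = hc/λ = (6.626×10⁻³⁴ J·s)(3×10⁸ m/s) / (195.5×10⁻⁹ m) = 6.3419 eV

Therefore:
φ = 6.3419 - 1.892 = 4.45 eV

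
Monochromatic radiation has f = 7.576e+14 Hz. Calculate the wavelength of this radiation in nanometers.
395.71 nm

Using the wave equation: c = fλ

Solving for wavelength:
λ = c/f = (3×10⁸ m/s) / (7.576e+14 Hz)
λ = 395.71 nm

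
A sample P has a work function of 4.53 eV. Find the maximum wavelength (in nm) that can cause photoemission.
273.70 nm

The threshold wavelength is when the photon energy equals the work function:
hc/λ₀ = φ

Solving for λ₀:
λ₀ = hc/φ = (6.626×10⁻³⁴ J·s)(3×10⁸ m/s) / (4.53 eV × 1.602×10⁻¹⁹ J/eV)
λ₀ = 273.70 nm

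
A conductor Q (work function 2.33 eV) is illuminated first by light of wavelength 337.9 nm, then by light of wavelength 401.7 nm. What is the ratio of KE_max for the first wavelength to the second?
1.7704

Using Einstein's equation: KE_max = hc/λ - φ

For λ₁ = 337.9 nm:
E₁ = hc/λ₁ = 3.6693 eV
KE₁ = E₁ - φ = 3.6693 - 2.33 = 1.3393 eV

For λ₂ = 401.7 nm:
E₂ = hc/λ₂ = 3.0865 eV
KE₂ = E₂ - φ = 3.0865 - 2.33 = 0.7565 eV

Ratio: KE₁/KE₂ = 1.3393/0.7565 = 1.7704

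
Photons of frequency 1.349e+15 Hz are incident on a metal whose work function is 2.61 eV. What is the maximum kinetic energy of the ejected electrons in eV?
2.9690 eV

Using Einstein's photoelectric equation: KE_max = hf - φ

First, calculate the photon energy:
E_photon = hf = (6.626×10⁻³⁴ J·s)(1.349e+15 Hz)
E_photon = 5.5790 eV

Then, the maximum kinetic energy:
KE_max = E_photon - φ = 5.5790 eV - 2.61 eV = 2.9690 eV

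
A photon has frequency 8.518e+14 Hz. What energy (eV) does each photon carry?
3.5228 eV

Using E = hf:

E = hf = (6.626×10⁻³⁴ J·s)(8.518e+14 Hz)
E = 3.5228 eV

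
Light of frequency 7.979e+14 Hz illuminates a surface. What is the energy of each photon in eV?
3.2998 eV

Using E = hf:

E = hf = (6.626×10⁻³⁴ J·s)(7.979e+14 Hz)
E = 3.2998 eV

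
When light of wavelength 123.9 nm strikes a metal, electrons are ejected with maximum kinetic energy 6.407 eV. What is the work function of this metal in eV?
3.60 eV

From Einstein's photoelectric equation: KE_max = hf - φ = hc/λ - φ

Rearranging for φ:
φ = hc/λ - KE_max

Calculate photon energy:
E_photon = hc/λ = 10.0068 eV

Therefore:
φ = 10.0068 - 6.407 = 3.60 eV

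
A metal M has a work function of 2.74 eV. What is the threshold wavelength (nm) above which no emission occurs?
452.50 nm

The threshold wavelength is when the photon energy equals the work function:
hc/λ₀ = φ

Solving for λ₀:
λ₀ = hc/φ = (6.626×10⁻³⁴ J·s)(3×10⁸ m/s) / (2.74 eV × 1.602×10⁻¹⁹ J/eV)
λ₀ = 452.50 nm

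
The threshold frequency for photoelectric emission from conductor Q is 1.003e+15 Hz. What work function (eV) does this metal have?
4.15 eV

At the threshold frequency, photon energy equals work function:
φ = hf₀

Calculating:
φ = (6.626×10⁻³⁴ J·s)(1.003e+15 Hz)
φ = 4.15 eV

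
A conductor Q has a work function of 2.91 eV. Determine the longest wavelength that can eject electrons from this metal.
426.06 nm

The threshold wavelength is when the photon energy equals the work function:
hc/λ₀ = φ

Solving for λ₀:
λ₀ = hc/φ = (6.626×10⁻³⁴ J·s)(3×10⁸ m/s) / (2.91 eV × 1.602×10⁻¹⁹ J/eV)
λ₀ = 426.06 nm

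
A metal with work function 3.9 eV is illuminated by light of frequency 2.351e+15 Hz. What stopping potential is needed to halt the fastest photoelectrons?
5.8230 V

The stopping potential V_s satisfies: eV_s = KE_max

First, find KE_max using Einstein's equation:
E_photon = hf = (6.626×10⁻³⁴ J·s)(2.351e+15 Hz) = 9.7230 eV
KE_max = E_photon - φ = 9.7230 - 3.9 = 5.8230 eV

Since eV_s = KE_max:
V_s = KE_max/e = 5.8230 V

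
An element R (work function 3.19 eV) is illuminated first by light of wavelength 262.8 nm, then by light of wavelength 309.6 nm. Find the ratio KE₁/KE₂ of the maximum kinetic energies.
1.8754

Using Einstein's equation: KE_max = hc/λ - φ

For λ₁ = 262.8 nm:
E₁ = hc/λ₁ = 4.7178 eV
KE₁ = E₁ - φ = 4.7178 - 3.19 = 1.5278 eV

For λ₂ = 309.6 nm:
E₂ = hc/λ₂ = 4.0047 eV
KE₂ = E₂ - φ = 4.0047 - 3.19 = 0.8147 eV

Ratio: KE₁/KE₂ = 1.5278/0.8147 = 1.8754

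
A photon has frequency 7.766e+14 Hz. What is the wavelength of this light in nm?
386.03 nm

Using the wave equation: c = fλ

Solving for wavelength:
λ = c/f = (3×10⁸ m/s) / (7.766e+14 Hz)
λ = 386.03 nm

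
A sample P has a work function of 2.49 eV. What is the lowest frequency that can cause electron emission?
6.0208e+14 Hz

The threshold frequency is when the photon energy equals the work function:
hf₀ = φ

Solving for f₀:
f₀ = φ/h = (2.49 eV × 1.602×10⁻¹⁹ J/eV) / (6.626×10⁻³⁴ J·s)
f₀ = 6.0208e+14 Hz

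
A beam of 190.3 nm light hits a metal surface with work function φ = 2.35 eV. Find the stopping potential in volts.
4.1652 V

The stopping potential V_s satisfies: eV_s = KE_max

First, find KE_max using Einstein's equation:
E_photon = hc/λ = 6.5152 eV
KE_max = E_photon - φ = 6.5152 - 2.35 = 4.1652 eV

Since eV_s = KE_max:
V_s = KE_max/e = 4.1652 V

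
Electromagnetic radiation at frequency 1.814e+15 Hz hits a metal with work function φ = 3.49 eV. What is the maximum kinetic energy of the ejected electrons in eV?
4.0121 eV

Using Einstein's photoelectric equation: KE_max = hf - φ

First, calculate the photon energy:
E_photon = hf = (6.626×10⁻³⁴ J·s)(1.814e+15 Hz)
E_photon = 7.5021 eV

Then, the maximum kinetic energy:
KE_max = E_photon - φ = 7.5021 eV - 3.49 eV = 4.0121 eV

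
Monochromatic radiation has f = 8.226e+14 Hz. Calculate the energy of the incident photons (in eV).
3.4020 eV

Using E = hf:

E = hf = (6.626×10⁻³⁴ J·s)(8.226e+14 Hz)
E = 3.4020 eV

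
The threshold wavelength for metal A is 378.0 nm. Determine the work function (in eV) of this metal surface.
3.28 eV

At the threshold wavelength, photon energy equals work function:
φ = hc/λ₀

Calculating:
φ = (6.626×10⁻³⁴ J·s)(3×10⁸ m/s) / (378.0×10⁻⁹ m)
φ = 3.28 eV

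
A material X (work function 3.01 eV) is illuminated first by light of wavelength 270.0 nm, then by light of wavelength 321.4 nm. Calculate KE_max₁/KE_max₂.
1.8664

Using Einstein's equation: KE_max = hc/λ - φ

For λ₁ = 270.0 nm:
E₁ = hc/λ₁ = 4.5920 eV
KE₁ = E₁ - φ = 4.5920 - 3.01 = 1.5820 eV

For λ₂ = 321.4 nm:
E₂ = hc/λ₂ = 3.8576 eV
KE₂ = E₂ - φ = 3.8576 - 3.01 = 0.8476 eV

Ratio: KE₁/KE₂ = 1.5820/0.8476 = 1.8664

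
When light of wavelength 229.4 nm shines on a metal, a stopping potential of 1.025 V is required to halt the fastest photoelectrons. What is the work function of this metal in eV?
4.38 eV

The stopping potential gives the maximum kinetic energy: KE_max = eV_s = 1.025 eV

From Einstein's photoelectric equation: KE_max = hc/λ - φ
Rearranging: φ = hc/λ - KE_max

Calculate photon energy:
E_photon = hc/λ = (6.626×10⁻³⁴ J·s)(3×10⁸ m/s) / (229.4×10⁻⁹ m) = 5.4047 eV

Therefore:
φ = 5.4047 - 1.025 = 4.38 eV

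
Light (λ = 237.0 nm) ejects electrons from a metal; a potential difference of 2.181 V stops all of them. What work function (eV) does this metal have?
3.05 eV

The stopping potential gives the maximum kinetic energy: KE_max = eV_s = 2.181 eV

From Einstein's photoelectric equation: KE_max = hc/λ - φ
Rearranging: φ = hc/λ - KE_max

Calculate photon energy:
E_photon = hc/λ = (6.626×10⁻³⁴ J·s)(3×10⁸ m/s) / (237.0×10⁻⁹ m) = 5.2314 eV

Therefore:
φ = 5.2314 - 2.181 = 3.05 eV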